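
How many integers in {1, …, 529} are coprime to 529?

506

Factor: 529 = 23^2.
φ(529) = 23^1·(23−1) = 506.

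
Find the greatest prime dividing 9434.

9434 = 2 · 4717
4717 = 53 · 89
89 is prime.
So 9434 = 2 · 53 · 89; the largest prime factor is 89.

89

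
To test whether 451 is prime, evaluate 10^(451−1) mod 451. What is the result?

1

10^1 ≡ 10 (mod 451)
10^2 ≡ 10^2 = 100 ≡ 100 (mod 451)
10^4 ≡ 100^2 = 10000 ≡ 78 (mod 451)
10^8 ≡ 78^2 = 6084 ≡ 221 (mod 451)
10^16 ≡ 221^2 = 48841 ≡ 133 (mod 451)
10^32 ≡ 133^2 = 17689 ≡ 100 (mod 451)
10^64 ≡ 100^2 = 10000 ≡ 78 (mod 451)
10^128 ≡ 78^2 = 6084 ≡ 221 (mod 451)
10^256 ≡ 221^2 = 48841 ≡ 133 (mod 451)
450 = 256 + 128 + 64 + 2 in binary powers of 2.
So 10^450 ≡ 133 · 221 · 78 · 100 ≡ 1 (mod 451).
Since the result is 1, base 10 gives no evidence that 451 is composite.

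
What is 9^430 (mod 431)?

1

9^1 ≡ 9 (mod 431)
9^2 ≡ 9^2 = 81 ≡ 81 (mod 431)
9^4 ≡ 81^2 = 6561 ≡ 96 (mod 431)
9^8 ≡ 96^2 = 9216 ≡ 165 (mod 431)
9^16 ≡ 165^2 = 27225 ≡ 72 (mod 431)
9^32 ≡ 72^2 = 5184 ≡ 12 (mod 431)
9^64 ≡ 12^2 = 144 ≡ 144 (mod 431)
9^128 ≡ 144^2 = 20736 ≡ 48 (mod 431)
9^256 ≡ 48^2 = 2304 ≡ 149 (mod 431)
430 = 256 + 128 + 32 + 8 + 4 + 2 in binary powers of 2.
So 9^430 ≡ 149 · 48 · 12 · 165 · 96 · 81 ≡ 1 (mod 431).
Since the result is 1, base 9 gives no evidence that 431 is composite.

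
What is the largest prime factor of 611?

611 = 13 · 47
47 is prime.
So 611 = 13 · 47; the largest prime factor is 47.

47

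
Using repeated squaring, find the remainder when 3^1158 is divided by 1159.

1071

3^1 ≡ 3 (mod 1159)
3^2 ≡ 3^2 = 9 ≡ 9 (mod 1159)
3^4 ≡ 9^2 = 81 ≡ 81 (mod 1159)
3^8 ≡ 81^2 = 6561 ≡ 766 (mod 1159)
3^16 ≡ 766^2 = 586756 ≡ 302 (mod 1159)
3^32 ≡ 302^2 = 91204 ≡ 802 (mod 1159)
3^64 ≡ 802^2 = 643204 ≡ 1118 (mod 1159)
3^128 ≡ 1118^2 = 1249924 ≡ 522 (mod 1159)
3^256 ≡ 522^2 = 272484 ≡ 119 (mod 1159)
3^512 ≡ 119^2 = 14161 ≡ 253 (mod 1159)
3^1024 ≡ 253^2 = 64009 ≡ 264 (mod 1159)
1158 = 1024 + 128 + 4 + 2 in binary powers of 2.
So 3^1158 ≡ 264 · 522 · 81 · 9 ≡ 1071 (mod 1159).
Since 1071 ≠ 1, base 3 is a Fermat witness: 1159 is composite.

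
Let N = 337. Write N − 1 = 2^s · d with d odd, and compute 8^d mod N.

337 − 1 = 336 = 2^4 · 21, so d = 21.
8^1 ≡ 8 (mod 337)
8^2 ≡ 8^2 = 64 ≡ 64 (mod 337)
8^4 ≡ 64^2 = 4096 ≡ 52 (mod 337)
8^8 ≡ 52^2 = 2704 ≡ 8 (mod 337)
8^16 ≡ 8^2 = 64 ≡ 64 (mod 337)
21 = 16 + 4 + 1 in binary powers of 2.
So 8^21 ≡ 64 · 52 · 8 ≡ 1 (mod 337).
Since 8^d ≡ 1 (mod 337), base 8 does not prove 337 composite.

1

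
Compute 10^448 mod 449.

10^1 ≡ 10 (mod 449)
10^2 ≡ 10^2 = 100 ≡ 100 (mod 449)
10^4 ≡ 100^2 = 10000 ≡ 122 (mod 449)
10^8 ≡ 122^2 = 14884 ≡ 67 (mod 449)
10^16 ≡ 67^2 = 4489 ≡ 448 (mod 449)
10^32 ≡ 448^2 = 200704 ≡ 1 (mod 449)
10^64 ≡ 1^2 = 1 ≡ 1 (mod 449)
10^128 ≡ 1^2 = 1 ≡ 1 (mod 449)
10^256 ≡ 1^2 = 1 ≡ 1 (mod 449)
448 = 256 + 128 + 64 in binary powers of 2.
So 10^448 ≡ 1 · 1 · 1 ≡ 1 (mod 449).
Since the result is 1, base 10 gives no evidence that 449 is composite.

1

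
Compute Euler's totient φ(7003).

Factor: 7003 = 47 · 149.
φ(7003) = (47−1) · (149−1) = 46 · 148 = 6808.

6808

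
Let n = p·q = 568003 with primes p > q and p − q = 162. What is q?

677

Since p = q + 162, we have 568003 = q(q + 162), so q² + 162q − 568003 = 0.
Discriminant: 162² + 4·568003 = 26244 + 2272012 = 2298256; √2298256 = 1516.
q = (−162 + 1516)/2 = 677, and p = q + 162 = 839.
Check: 677 · 839 = 568003.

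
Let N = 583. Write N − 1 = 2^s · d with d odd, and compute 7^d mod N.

271

583 − 1 = 582 = 2^1 · 291, so d = 291.
7^1 ≡ 7 (mod 583)
7^2 ≡ 7^2 = 49 ≡ 49 (mod 583)
7^4 ≡ 49^2 = 2401 ≡ 69 (mod 583)
7^8 ≡ 69^2 = 4761 ≡ 97 (mod 583)
7^16 ≡ 97^2 = 9409 ≡ 81 (mod 583)
7^32 ≡ 81^2 = 6561 ≡ 148 (mod 583)
7^64 ≡ 148^2 = 21904 ≡ 333 (mod 583)
7^128 ≡ 333^2 = 110889 ≡ 119 (mod 583)
7^256 ≡ 119^2 = 14161 ≡ 169 (mod 583)
291 = 256 + 32 + 2 + 1 in binary powers of 2.
So 7^291 ≡ 169 · 148 · 49 · 7 ≡ 271 (mod 583).
Squaring chain: 271; never reaches −1, so base 7 is a Miller–Rabin witness that 583 is composite.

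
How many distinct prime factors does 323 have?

2

323 = 17 · 19
323 = 17 · 19, which has 2 distinct prime factors.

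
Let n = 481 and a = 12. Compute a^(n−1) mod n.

12^1 ≡ 12 (mod 481)
12^2 ≡ 12^2 = 144 ≡ 144 (mod 481)
12^4 ≡ 144^2 = 20736 ≡ 53 (mod 481)
12^8 ≡ 53^2 = 2809 ≡ 404 (mod 481)
12^16 ≡ 404^2 = 163216 ≡ 157 (mod 481)
12^32 ≡ 157^2 = 24649 ≡ 118 (mod 481)
12^64 ≡ 118^2 = 13924 ≡ 456 (mod 481)
12^128 ≡ 456^2 = 207936 ≡ 144 (mod 481)
12^256 ≡ 144^2 = 20736 ≡ 53 (mod 481)
480 = 256 + 128 + 64 + 32 in binary powers of 2.
So 12^480 ≡ 53 · 144 · 456 · 118 ≡ 248 (mod 481).
Since 248 ≠ 1, base 12 is a Fermat witness: 481 is composite.

248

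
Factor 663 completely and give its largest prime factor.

17

663 = 3 · 221
221 = 13 · 17
17 is prime.
So 663 = 3 · 13 · 17; the largest prime factor is 17.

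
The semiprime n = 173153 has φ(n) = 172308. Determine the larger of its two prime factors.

φ(n) = (p−1)(q−1) = n − (p+q) + 1, so p + q = 173153 − 172308 + 1 = 846.
p and q are the roots of t² − 846t + 173153 = 0.
Discriminant: 846² − 4·173153 = 715716 − 692612 = 23104; √23104 = 152.
q = (846 − 152)/2 = 347, p = (846 + 152)/2 = 499.
Check: 347 · 499 = 173153.

499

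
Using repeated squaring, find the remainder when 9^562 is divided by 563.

1

9^1 ≡ 9 (mod 563)
9^2 ≡ 9^2 = 81 ≡ 81 (mod 563)
9^4 ≡ 81^2 = 6561 ≡ 368 (mod 563)
9^8 ≡ 368^2 = 135424 ≡ 304 (mod 563)
9^16 ≡ 304^2 = 92416 ≡ 84 (mod 563)
9^32 ≡ 84^2 = 7056 ≡ 300 (mod 563)
9^64 ≡ 300^2 = 90000 ≡ 483 (mod 563)
9^128 ≡ 483^2 = 233289 ≡ 207 (mod 563)
9^256 ≡ 207^2 = 42849 ≡ 61 (mod 563)
9^512 ≡ 61^2 = 3721 ≡ 343 (mod 563)
562 = 512 + 32 + 16 + 2 in binary powers of 2.
So 9^562 ≡ 343 · 300 · 84 · 81 ≡ 1 (mod 563).
Since the result is 1, base 9 gives no evidence that 563 is composite.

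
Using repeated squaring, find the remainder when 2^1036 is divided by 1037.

815

2^1 ≡ 2 (mod 1037)
2^2 ≡ 2^2 = 4 ≡ 4 (mod 1037)
2^4 ≡ 4^2 = 16 ≡ 16 (mod 1037)
2^8 ≡ 16^2 = 256 ≡ 256 (mod 1037)
2^16 ≡ 256^2 = 65536 ≡ 205 (mod 1037)
2^32 ≡ 205^2 = 42025 ≡ 545 (mod 1037)
2^64 ≡ 545^2 = 297025 ≡ 443 (mod 1037)
2^128 ≡ 443^2 = 196249 ≡ 256 (mod 1037)
2^256 ≡ 256^2 = 65536 ≡ 205 (mod 1037)
2^512 ≡ 205^2 = 42025 ≡ 545 (mod 1037)
2^1024 ≡ 545^2 = 297025 ≡ 443 (mod 1037)
1036 = 1024 + 8 + 4 in binary powers of 2.
So 2^1036 ≡ 443 · 256 · 16 ≡ 815 (mod 1037).
Since 815 ≠ 1, base 2 is a Fermat witness: 1037 is composite.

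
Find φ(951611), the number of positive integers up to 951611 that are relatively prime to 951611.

928116

Factor: 951611 = 59 · 127^2.
φ(951611) = (59−1) · 127^1·(127−1) = 58 · 16002 = 928116.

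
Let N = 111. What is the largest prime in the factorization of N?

111 = 3 · 37
37 is prime.
So 111 = 3 · 37; the largest prime factor is 37.

37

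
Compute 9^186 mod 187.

64

9^1 ≡ 9 (mod 187)
9^2 ≡ 9^2 = 81 ≡ 81 (mod 187)
9^4 ≡ 81^2 = 6561 ≡ 16 (mod 187)
9^8 ≡ 16^2 = 256 ≡ 69 (mod 187)
9^16 ≡ 69^2 = 4761 ≡ 86 (mod 187)
9^32 ≡ 86^2 = 7396 ≡ 103 (mod 187)
9^64 ≡ 103^2 = 10609 ≡ 137 (mod 187)
9^128 ≡ 137^2 = 18769 ≡ 69 (mod 187)
186 = 128 + 32 + 16 + 8 + 2 in binary powers of 2.
So 9^186 ≡ 69 · 103 · 86 · 69 · 81 ≡ 64 (mod 187).
Since 64 ≠ 1, base 9 is a Fermat witness: 187 is composite.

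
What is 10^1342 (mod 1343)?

10^1 ≡ 10 (mod 1343)
10^2 ≡ 10^2 = 100 ≡ 100 (mod 1343)
10^4 ≡ 100^2 = 10000 ≡ 599 (mod 1343)
10^8 ≡ 599^2 = 358801 ≡ 220 (mod 1343)
10^16 ≡ 220^2 = 48400 ≡ 52 (mod 1343)
10^32 ≡ 52^2 = 2704 ≡ 18 (mod 1343)
10^64 ≡ 18^2 = 324 ≡ 324 (mod 1343)
10^128 ≡ 324^2 = 104976 ≡ 222 (mod 1343)
10^256 ≡ 222^2 = 49284 ≡ 936 (mod 1343)
10^512 ≡ 936^2 = 876096 ≡ 460 (mod 1343)
10^1024 ≡ 460^2 = 211600 ≡ 749 (mod 1343)
1342 = 1024 + 256 + 32 + 16 + 8 + 4 + 2 in binary powers of 2.
So 10^1342 ≡ 749 · 936 · 18 · 52 · 220 · 599 · 100 ≡ 1079 (mod 1343).
Since 1079 ≠ 1, base 10 is a Fermat witness: 1343 is composite.

1079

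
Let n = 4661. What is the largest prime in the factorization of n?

4661 = 59 · 79
79 is prime.
So 4661 = 59 · 79; the largest prime factor is 79.

79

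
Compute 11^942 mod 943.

11^1 ≡ 11 (mod 943)
11^2 ≡ 11^2 = 121 ≡ 121 (mod 943)
11^4 ≡ 121^2 = 14641 ≡ 496 (mod 943)
11^8 ≡ 496^2 = 246016 ≡ 836 (mod 943)
11^16 ≡ 836^2 = 698896 ≡ 133 (mod 943)
11^32 ≡ 133^2 = 17689 ≡ 715 (mod 943)
11^64 ≡ 715^2 = 511225 ≡ 119 (mod 943)
11^128 ≡ 119^2 = 14161 ≡ 16 (mod 943)
11^256 ≡ 16^2 = 256 ≡ 256 (mod 943)
11^512 ≡ 256^2 = 65536 ≡ 469 (mod 943)
942 = 512 + 256 + 128 + 32 + 8 + 4 + 2 in binary powers of 2.
So 11^942 ≡ 469 · 256 · 16 · 715 · 836 · 496 · 121 ≡ 453 (mod 943).
Since 453 ≠ 1, base 11 is a Fermat witness: 943 is composite.

453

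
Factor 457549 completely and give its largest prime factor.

97

457549 = 53 · 8633
8633 = 89 · 97
97 is prime.
So 457549 = 53 · 89 · 97; the largest prime factor is 97.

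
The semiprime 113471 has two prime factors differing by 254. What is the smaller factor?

Since p = q + 254, we have 113471 = q(q + 254), so q² + 254q − 113471 = 0.
Discriminant: 254² + 4·113471 = 64516 + 453884 = 518400; √518400 = 720.
q = (−254 + 720)/2 = 233, and p = q + 254 = 487.
Check: 233 · 487 = 113471.

233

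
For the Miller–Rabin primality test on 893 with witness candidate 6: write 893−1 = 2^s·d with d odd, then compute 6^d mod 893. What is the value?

893 − 1 = 892 = 2^2 · 223, so d = 223.
6^1 ≡ 6 (mod 893)
6^2 ≡ 6^2 = 36 ≡ 36 (mod 893)
6^4 ≡ 36^2 = 1296 ≡ 403 (mod 893)
6^8 ≡ 403^2 = 162409 ≡ 776 (mod 893)
6^16 ≡ 776^2 = 602176 ≡ 294 (mod 893)
6^32 ≡ 294^2 = 86436 ≡ 708 (mod 893)
6^64 ≡ 708^2 = 501264 ≡ 291 (mod 893)
6^128 ≡ 291^2 = 84681 ≡ 739 (mod 893)
223 = 128 + 64 + 16 + 8 + 4 + 2 + 1 in binary powers of 2.
So 6^223 ≡ 739 · 291 · 294 · 776 · 403 · 36 · 6 ≡ 294 (mod 893).
Squaring chain: 294 → 708; never reaches −1, so base 6 is a Miller–Rabin witness that 893 is composite.

294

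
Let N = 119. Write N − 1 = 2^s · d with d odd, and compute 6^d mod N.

90

119 − 1 = 118 = 2^1 · 59, so d = 59.
6^1 ≡ 6 (mod 119)
6^2 ≡ 6^2 = 36 ≡ 36 (mod 119)
6^4 ≡ 36^2 = 1296 ≡ 106 (mod 119)
6^8 ≡ 106^2 = 11236 ≡ 50 (mod 119)
6^16 ≡ 50^2 = 2500 ≡ 1 (mod 119)
6^32 ≡ 1^2 = 1 ≡ 1 (mod 119)
59 = 32 + 16 + 8 + 2 + 1 in binary powers of 2.
So 6^59 ≡ 1 · 1 · 50 · 36 · 6 ≡ 90 (mod 119).
Squaring chain: 90; never reaches −1, so base 6 is a Miller–Rabin witness that 119 is composite.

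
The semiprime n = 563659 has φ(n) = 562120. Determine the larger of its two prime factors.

941

φ(n) = (p−1)(q−1) = n − (p+q) + 1, so p + q = 563659 − 562120 + 1 = 1540.
p and q are the roots of t² − 1540t + 563659 = 0.
Discriminant: 1540² − 4·563659 = 2371600 − 2254636 = 116964; √116964 = 342.
q = (1540 − 342)/2 = 599, p = (1540 + 342)/2 = 941.
Check: 599 · 941 = 563659.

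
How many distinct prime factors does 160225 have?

160225 = 5^2 · 6409
6409 = 13 · 493
493 = 17 · 29
160225 = 5^2 · 13 · 17 · 29, which has 4 distinct prime factors.

4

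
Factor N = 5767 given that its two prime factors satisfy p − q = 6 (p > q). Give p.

79

Since p = q + 6, we have 5767 = q(q + 6), so q² + 6q − 5767 = 0.
Discriminant: 6² + 4·5767 = 36 + 23068 = 23104; √23104 = 152.
q = (−6 + 152)/2 = 73, and p = q + 6 = 79.
Check: 73 · 79 = 5767.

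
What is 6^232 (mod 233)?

6^1 ≡ 6 (mod 233)
6^2 ≡ 6^2 = 36 ≡ 36 (mod 233)
6^4 ≡ 36^2 = 1296 ≡ 131 (mod 233)
6^8 ≡ 131^2 = 17161 ≡ 152 (mod 233)
6^16 ≡ 152^2 = 23104 ≡ 37 (mod 233)
6^32 ≡ 37^2 = 1369 ≡ 204 (mod 233)
6^64 ≡ 204^2 = 41616 ≡ 142 (mod 233)
6^128 ≡ 142^2 = 20164 ≡ 126 (mod 233)
232 = 128 + 64 + 32 + 8 in binary powers of 2.
So 6^232 ≡ 126 · 142 · 204 · 152 ≡ 1 (mod 233).
Since the result is 1, base 6 gives no evidence that 233 is composite.

1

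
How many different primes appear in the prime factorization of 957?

957 = 3 · 319
319 = 11 · 29
957 = 3 · 11 · 29, which has 3 distinct prime factors.

3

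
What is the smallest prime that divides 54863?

83

54863 is odd.
Digit sum 26, not divisible by 3.
Ends in 3: not divisible by 5.
7: 54863 = 7·7837 + 4
11: 54863 = 11·4987 + 6
13: 54863 = 13·4220 + 3
17: 54863 = 17·3227 + 4
19: 54863 = 19·2887 + 10
23: 54863 = 23·2385 + 8
29: 54863 = 29·1891 + 24
31: 54863 = 31·1769 + 24
37: 54863 = 37·1482 + 29
41: 54863 = 41·1338 + 5
43: 54863 = 43·1275 + 38
47: 54863 = 47·1167 + 14
53: 54863 = 53·1035 + 8
59: 54863 = 59·929 + 52
61: 54863 = 61·899 + 24
67: 54863 = 67·818 + 57
71: 54863 = 71·772 + 51
73: 54863 = 73·751 + 40
79: 54863 = 79·694 + 37
83: 54863 = 83·661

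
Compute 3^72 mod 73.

3^1 ≡ 3 (mod 73)
3^2 ≡ 3^2 = 9 ≡ 9 (mod 73)
3^4 ≡ 9^2 = 81 ≡ 8 (mod 73)
3^8 ≡ 8^2 = 64 ≡ 64 (mod 73)
3^16 ≡ 64^2 = 4096 ≡ 8 (mod 73)
3^32 ≡ 8^2 = 64 ≡ 64 (mod 73)
3^64 ≡ 64^2 = 4096 ≡ 8 (mod 73)
72 = 64 + 8 in binary powers of 2.
So 3^72 ≡ 8 · 64 ≡ 1 (mod 73).
Since the result is 1, base 3 gives no evidence that 73 is composite.

1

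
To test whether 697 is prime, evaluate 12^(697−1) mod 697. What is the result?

611

12^1 ≡ 12 (mod 697)
12^2 ≡ 12^2 = 144 ≡ 144 (mod 697)
12^4 ≡ 144^2 = 20736 ≡ 523 (mod 697)
12^8 ≡ 523^2 = 273529 ≡ 305 (mod 697)
12^16 ≡ 305^2 = 93025 ≡ 324 (mod 697)
12^32 ≡ 324^2 = 104976 ≡ 426 (mod 697)
12^64 ≡ 426^2 = 181476 ≡ 256 (mod 697)
12^128 ≡ 256^2 = 65536 ≡ 18 (mod 697)
12^256 ≡ 18^2 = 324 ≡ 324 (mod 697)
12^512 ≡ 324^2 = 104976 ≡ 426 (mod 697)
696 = 512 + 128 + 32 + 16 + 8 in binary powers of 2.
So 12^696 ≡ 426 · 18 · 426 · 324 · 305 ≡ 611 (mod 697).
Since 611 ≠ 1, base 12 is a Fermat witness: 697 is composite.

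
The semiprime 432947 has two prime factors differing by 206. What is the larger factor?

Since p = q + 206, we have 432947 = q(q + 206), so q² + 206q − 432947 = 0.
Discriminant: 206² + 4·432947 = 42436 + 1731788 = 1774224; √1774224 = 1332.
q = (−206 + 1332)/2 = 563, and p = q + 206 = 769.
Check: 563 · 769 = 432947.

769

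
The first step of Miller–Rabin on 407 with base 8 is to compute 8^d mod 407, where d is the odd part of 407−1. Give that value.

407 − 1 = 406 = 2^1 · 203, so d = 203.
8^1 ≡ 8 (mod 407)
8^2 ≡ 8^2 = 64 ≡ 64 (mod 407)
8^4 ≡ 64^2 = 4096 ≡ 26 (mod 407)
8^8 ≡ 26^2 = 676 ≡ 269 (mod 407)
8^16 ≡ 269^2 = 72361 ≡ 322 (mod 407)
8^32 ≡ 322^2 = 103684 ≡ 306 (mod 407)
8^64 ≡ 306^2 = 93636 ≡ 26 (mod 407)
8^128 ≡ 26^2 = 676 ≡ 269 (mod 407)
203 = 128 + 64 + 8 + 2 + 1 in binary powers of 2.
So 8^203 ≡ 269 · 26 · 269 · 64 · 8 ≡ 347 (mod 407).
Squaring chain: 347; never reaches −1, so base 8 is a Miller–Rabin witness that 407 is composite.

347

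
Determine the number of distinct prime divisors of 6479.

6479 = 11 · 589
589 = 19 · 31
6479 = 11 · 19 · 31, which has 3 distinct prime factors.

3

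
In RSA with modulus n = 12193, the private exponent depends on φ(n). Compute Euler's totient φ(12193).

Factor: 12193 = 89 · 137.
φ(12193) = (89−1) · (137−1) = 88 · 136 = 11968.

11968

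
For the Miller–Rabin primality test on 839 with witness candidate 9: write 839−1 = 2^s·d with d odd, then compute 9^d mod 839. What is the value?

1

839 − 1 = 838 = 2^1 · 419, so d = 419.
9^1 ≡ 9 (mod 839)
9^2 ≡ 9^2 = 81 ≡ 81 (mod 839)
9^4 ≡ 81^2 = 6561 ≡ 688 (mod 839)
9^8 ≡ 688^2 = 473344 ≡ 148 (mod 839)
9^16 ≡ 148^2 = 21904 ≡ 90 (mod 839)
9^32 ≡ 90^2 = 8100 ≡ 549 (mod 839)
9^64 ≡ 549^2 = 301401 ≡ 200 (mod 839)
9^128 ≡ 200^2 = 40000 ≡ 567 (mod 839)
9^256 ≡ 567^2 = 321489 ≡ 152 (mod 839)
419 = 256 + 128 + 32 + 2 + 1 in binary powers of 2.
So 9^419 ≡ 152 · 567 · 549 · 81 · 9 ≡ 1 (mod 839).
Since 9^d ≡ 1 (mod 839), base 9 does not prove 839 composite.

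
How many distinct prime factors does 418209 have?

5

418209 = 3 · 139403
139403 = 11 · 12673
12673 = 19 · 667
667 = 23 · 29
418209 = 3 · 11 · 19 · 23 · 29, which has 5 distinct prime factors.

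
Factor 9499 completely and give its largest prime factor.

59

9499 = 7 · 1357
1357 = 23 · 59
59 is prime.
So 9499 = 7 · 23 · 59; the largest prime factor is 59.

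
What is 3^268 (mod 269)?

1

3^1 ≡ 3 (mod 269)
3^2 ≡ 3^2 = 9 ≡ 9 (mod 269)
3^4 ≡ 9^2 = 81 ≡ 81 (mod 269)
3^8 ≡ 81^2 = 6561 ≡ 105 (mod 269)
3^16 ≡ 105^2 = 11025 ≡ 265 (mod 269)
3^32 ≡ 265^2 = 70225 ≡ 16 (mod 269)
3^64 ≡ 16^2 = 256 ≡ 256 (mod 269)
3^128 ≡ 256^2 = 65536 ≡ 169 (mod 269)
3^256 ≡ 169^2 = 28561 ≡ 47 (mod 269)
268 = 256 + 8 + 4 in binary powers of 2.
So 3^268 ≡ 47 · 105 · 81 ≡ 1 (mod 269).
Since the result is 1, base 3 gives no evidence that 269 is composite.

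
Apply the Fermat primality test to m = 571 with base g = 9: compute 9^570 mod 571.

1

9^1 ≡ 9 (mod 571)
9^2 ≡ 9^2 = 81 ≡ 81 (mod 571)
9^4 ≡ 81^2 = 6561 ≡ 280 (mod 571)
9^8 ≡ 280^2 = 78400 ≡ 173 (mod 571)
9^16 ≡ 173^2 = 29929 ≡ 237 (mod 571)
9^32 ≡ 237^2 = 56169 ≡ 211 (mod 571)
9^64 ≡ 211^2 = 44521 ≡ 554 (mod 571)
9^128 ≡ 554^2 = 306916 ≡ 289 (mod 571)
9^256 ≡ 289^2 = 83521 ≡ 155 (mod 571)
9^512 ≡ 155^2 = 24025 ≡ 43 (mod 571)
570 = 512 + 32 + 16 + 8 + 2 in binary powers of 2.
So 9^570 ≡ 43 · 211 · 237 · 173 · 81 ≡ 1 (mod 571).
Since the result is 1, base 9 gives no evidence that 571 is composite.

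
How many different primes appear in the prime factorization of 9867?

9867 = 3 · 3289
3289 = 11 · 299
299 = 13 · 23
9867 = 3 · 11 · 13 · 23, which has 4 distinct prime factors.

4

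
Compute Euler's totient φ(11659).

11440

Factor: 11659 = 89 · 131.
φ(11659) = (89−1) · (131−1) = 88 · 130 = 11440.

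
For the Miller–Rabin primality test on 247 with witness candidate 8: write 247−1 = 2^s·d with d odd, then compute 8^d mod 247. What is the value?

18

247 − 1 = 246 = 2^1 · 123, so d = 123.
8^1 ≡ 8 (mod 247)
8^2 ≡ 8^2 = 64 ≡ 64 (mod 247)
8^4 ≡ 64^2 = 4096 ≡ 144 (mod 247)
8^8 ≡ 144^2 = 20736 ≡ 235 (mod 247)
8^16 ≡ 235^2 = 55225 ≡ 144 (mod 247)
8^32 ≡ 144^2 = 20736 ≡ 235 (mod 247)
8^64 ≡ 235^2 = 55225 ≡ 144 (mod 247)
123 = 64 + 32 + 16 + 8 + 2 + 1 in binary powers of 2.
So 8^123 ≡ 144 · 235 · 144 · 235 · 64 · 8 ≡ 18 (mod 247).
Squaring chain: 18; never reaches −1, so base 8 is a Miller–Rabin witness that 247 is composite.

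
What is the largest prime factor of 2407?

2407 = 29 · 83
83 is prime.
So 2407 = 29 · 83; the largest prime factor is 83.

83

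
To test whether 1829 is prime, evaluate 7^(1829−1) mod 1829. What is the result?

1600

7^1 ≡ 7 (mod 1829)
7^2 ≡ 7^2 = 49 ≡ 49 (mod 1829)
7^4 ≡ 49^2 = 2401 ≡ 572 (mod 1829)
7^8 ≡ 572^2 = 327184 ≡ 1622 (mod 1829)
7^16 ≡ 1622^2 = 2630884 ≡ 782 (mod 1829)
7^32 ≡ 782^2 = 611524 ≡ 638 (mod 1829)
7^64 ≡ 638^2 = 407044 ≡ 1006 (mod 1829)
7^128 ≡ 1006^2 = 1012036 ≡ 599 (mod 1829)
7^256 ≡ 599^2 = 358801 ≡ 317 (mod 1829)
7^512 ≡ 317^2 = 100489 ≡ 1723 (mod 1829)
7^1024 ≡ 1723^2 = 2968729 ≡ 262 (mod 1829)
1828 = 1024 + 512 + 256 + 32 + 4 in binary powers of 2.
So 7^1828 ≡ 262 · 1723 · 317 · 638 · 572 ≡ 1600 (mod 1829).
Since 1600 ≠ 1, base 7 is a Fermat witness: 1829 is composite.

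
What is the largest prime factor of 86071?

86071 = 17 · 5063
5063 = 61 · 83
83 is prime.
So 86071 = 17 · 61 · 83; the largest prime factor is 83.

83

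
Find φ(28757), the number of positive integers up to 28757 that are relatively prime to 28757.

28416

Factor: 28757 = 149 · 193.
φ(28757) = (149−1) · (193−1) = 148 · 192 = 28416.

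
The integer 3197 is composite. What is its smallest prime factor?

3197 is odd.
Digit sum 20, not divisible by 3.
Ends in 7: not divisible by 5.
7: 3197 = 7·456 + 5
11: 3197 = 11·290 + 7
13: 3197 = 13·245 + 12
17: 3197 = 17·188 + 1
19: 3197 = 19·168 + 5
23: 3197 = 23·139

23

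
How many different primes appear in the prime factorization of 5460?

5

5460 = 2^2 · 1365
1365 = 3 · 455
455 = 5 · 91
91 = 7 · 13
5460 = 2^2 · 3 · 5 · 7 · 13, which has 5 distinct prime factors.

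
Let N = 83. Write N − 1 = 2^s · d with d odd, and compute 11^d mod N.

83 − 1 = 82 = 2^1 · 41, so d = 41.
11^1 ≡ 11 (mod 83)
11^2 ≡ 11^2 = 121 ≡ 38 (mod 83)
11^4 ≡ 38^2 = 1444 ≡ 33 (mod 83)
11^8 ≡ 33^2 = 1089 ≡ 10 (mod 83)
11^16 ≡ 10^2 = 100 ≡ 17 (mod 83)
11^32 ≡ 17^2 = 289 ≡ 40 (mod 83)
41 = 32 + 8 + 1 in binary powers of 2.
So 11^41 ≡ 40 · 10 · 11 ≡ 1 (mod 83).
Since 11^d ≡ 1 (mod 83), base 11 does not prove 83 composite.

1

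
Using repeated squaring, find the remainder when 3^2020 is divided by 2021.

3^1 ≡ 3 (mod 2021)
3^2 ≡ 3^2 = 9 ≡ 9 (mod 2021)
3^4 ≡ 9^2 = 81 ≡ 81 (mod 2021)
3^8 ≡ 81^2 = 6561 ≡ 498 (mod 2021)
3^16 ≡ 498^2 = 248004 ≡ 1442 (mod 2021)
3^32 ≡ 1442^2 = 2079364 ≡ 1776 (mod 2021)
3^64 ≡ 1776^2 = 3154176 ≡ 1416 (mod 2021)
3^128 ≡ 1416^2 = 2005056 ≡ 224 (mod 2021)
3^256 ≡ 224^2 = 50176 ≡ 1672 (mod 2021)
3^512 ≡ 1672^2 = 2795584 ≡ 541 (mod 2021)
3^1024 ≡ 541^2 = 292681 ≡ 1657 (mod 2021)
2020 = 1024 + 512 + 256 + 128 + 64 + 32 + 4 in binary powers of 2.
So 3^2020 ≡ 1657 · 541 · 1672 · 224 · 1416 · 1776 · 81 ≡ 253 (mod 2021).
Since 253 ≠ 1, base 3 is a Fermat witness: 2021 is composite.

253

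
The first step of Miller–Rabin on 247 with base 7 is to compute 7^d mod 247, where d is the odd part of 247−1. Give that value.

247 − 1 = 246 = 2^1 · 123, so d = 123.
7^1 ≡ 7 (mod 247)
7^2 ≡ 7^2 = 49 ≡ 49 (mod 247)
7^4 ≡ 49^2 = 2401 ≡ 178 (mod 247)
7^8 ≡ 178^2 = 31684 ≡ 68 (mod 247)
7^16 ≡ 68^2 = 4624 ≡ 178 (mod 247)
7^32 ≡ 178^2 = 31684 ≡ 68 (mod 247)
7^64 ≡ 68^2 = 4624 ≡ 178 (mod 247)
123 = 64 + 32 + 16 + 8 + 2 + 1 in binary powers of 2.
So 7^123 ≡ 178 · 68 · 178 · 68 · 49 · 7 ≡ 96 (mod 247).
Squaring chain: 96; never reaches −1, so base 7 is a Miller–Rabin witness that 247 is composite.

96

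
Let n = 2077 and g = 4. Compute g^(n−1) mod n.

4^1 ≡ 4 (mod 2077)
4^2 ≡ 4^2 = 16 ≡ 16 (mod 2077)
4^4 ≡ 16^2 = 256 ≡ 256 (mod 2077)
4^8 ≡ 256^2 = 65536 ≡ 1149 (mod 2077)
4^16 ≡ 1149^2 = 1320201 ≡ 1306 (mod 2077)
4^32 ≡ 1306^2 = 1705636 ≡ 419 (mod 2077)
4^64 ≡ 419^2 = 175561 ≡ 1093 (mod 2077)
4^128 ≡ 1093^2 = 1194649 ≡ 374 (mod 2077)
4^256 ≡ 374^2 = 139876 ≡ 717 (mod 2077)
4^512 ≡ 717^2 = 514089 ≡ 1070 (mod 2077)
4^1024 ≡ 1070^2 = 1144900 ≡ 473 (mod 2077)
4^2048 ≡ 473^2 = 223729 ≡ 1490 (mod 2077)
2076 = 2048 + 16 + 8 + 4 in binary powers of 2.
So 4^2076 ≡ 1490 · 1306 · 1149 · 256 ≡ 1027 (mod 2077).
Since 1027 ≠ 1, base 4 is a Fermat witness: 2077 is composite.

1027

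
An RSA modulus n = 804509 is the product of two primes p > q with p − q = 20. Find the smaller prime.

Since p = q + 20, we have 804509 = q(q + 20), so q² + 20q − 804509 = 0.
Discriminant: 20² + 4·804509 = 400 + 3218036 = 3218436; √3218436 = 1794.
q = (−20 + 1794)/2 = 887, and p = q + 20 = 907.
Check: 887 · 907 = 804509.

887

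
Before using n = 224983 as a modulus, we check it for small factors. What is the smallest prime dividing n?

11

224983 is odd.
Digit sum 28, not divisible by 3.
Ends in 3: not divisible by 5.
7: 224983 = 7·32140 + 3
11: 224983 = 11·20453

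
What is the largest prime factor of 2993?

2993 = 41 · 73
73 is prime.
So 2993 = 41 · 73; the largest prime factor is 73.

73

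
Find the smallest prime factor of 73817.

73817 is odd.
Digit sum 26, not divisible by 3.
Ends in 7: not divisible by 5.
7: 73817 = 7·10545 + 2
11: 73817 = 11·6710 + 7
13: 73817 = 13·5678 + 3
17: 73817 = 17·4342 + 3
19: 73817 = 19·3885 + 2
23: 73817 = 23·3209 + 10
29: 73817 = 29·2545 + 12
31: 73817 = 31·2381 + 6
37: 73817 = 37·1995 + 2
41: 73817 = 41·1800 + 17
43: 73817 = 43·1716 + 29
47: 73817 = 47·1570 + 27
53: 73817 = 53·1392 + 41
59: 73817 = 59·1251 + 8
61: 73817 = 61·1210 + 7
67: 73817 = 67·1101 + 50
71: 73817 = 71·1039 + 48
73: 73817 = 73·1011 + 14
79: 73817 = 79·934 + 31
83: 73817 = 83·889 + 30
89: 73817 = 89·829 + 36
97: 73817 = 97·761

97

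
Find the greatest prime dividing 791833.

791833 = 7 · 113119
113119 = 31 · 3649
3649 = 41 · 89
89 is prime.
So 791833 = 7 · 31 · 41 · 89; the largest prime factor is 89.

89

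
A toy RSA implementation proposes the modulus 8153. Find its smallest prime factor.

31

8153 is odd.
Digit sum 17, not divisible by 3.
Ends in 3: not divisible by 5.
7: 8153 = 7·1164 + 5
11: 8153 = 11·741 + 2
13: 8153 = 13·627 + 2
17: 8153 = 17·479 + 10
19: 8153 = 19·429 + 2
23: 8153 = 23·354 + 11
29: 8153 = 29·281 + 4
31: 8153 = 31·263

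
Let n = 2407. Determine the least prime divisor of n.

29

2407 is odd.
Digit sum 13, not divisible by 3.
Ends in 7: not divisible by 5.
7: 2407 = 7·343 + 6
11: 2407 = 11·218 + 9
13: 2407 = 13·185 + 2
17: 2407 = 17·141 + 10
19: 2407 = 19·126 + 13
23: 2407 = 23·104 + 15
29: 2407 = 29·83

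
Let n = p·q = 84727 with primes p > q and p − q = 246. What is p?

Since p = q + 246, we have 84727 = q(q + 246), so q² + 246q − 84727 = 0.
Discriminant: 246² + 4·84727 = 60516 + 338908 = 399424; √399424 = 632.
q = (−246 + 632)/2 = 193, and p = q + 246 = 439.
Check: 193 · 439 = 84727.

439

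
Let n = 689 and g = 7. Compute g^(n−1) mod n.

7^1 ≡ 7 (mod 689)
7^2 ≡ 7^2 = 49 ≡ 49 (mod 689)
7^4 ≡ 49^2 = 2401 ≡ 334 (mod 689)
7^8 ≡ 334^2 = 111556 ≡ 627 (mod 689)
7^16 ≡ 627^2 = 393129 ≡ 399 (mod 689)
7^32 ≡ 399^2 = 159201 ≡ 42 (mod 689)
7^64 ≡ 42^2 = 1764 ≡ 386 (mod 689)
7^128 ≡ 386^2 = 148996 ≡ 172 (mod 689)
7^256 ≡ 172^2 = 29584 ≡ 646 (mod 689)
7^512 ≡ 646^2 = 417316 ≡ 471 (mod 689)
688 = 512 + 128 + 32 + 16 in binary powers of 2.
So 7^688 ≡ 471 · 172 · 42 · 399 ≡ 386 (mod 689).
Since 386 ≠ 1, base 7 is a Fermat witness: 689 is composite.

386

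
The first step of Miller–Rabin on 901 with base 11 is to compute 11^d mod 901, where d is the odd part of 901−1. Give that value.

901 − 1 = 900 = 2^2 · 225, so d = 225.
11^1 ≡ 11 (mod 901)
11^2 ≡ 11^2 = 121 ≡ 121 (mod 901)
11^4 ≡ 121^2 = 14641 ≡ 225 (mod 901)
11^8 ≡ 225^2 = 50625 ≡ 169 (mod 901)
11^16 ≡ 169^2 = 28561 ≡ 630 (mod 901)
11^32 ≡ 630^2 = 396900 ≡ 460 (mod 901)
11^64 ≡ 460^2 = 211600 ≡ 766 (mod 901)
11^128 ≡ 766^2 = 586756 ≡ 205 (mod 901)
225 = 128 + 64 + 32 + 1 in binary powers of 2.
So 11^225 ≡ 205 · 766 · 460 · 11 ≡ 623 (mod 901).
Squaring chain: 623 → 699; never reaches −1, so base 11 is a Miller–Rabin witness that 901 is composite.

623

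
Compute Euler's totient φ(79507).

77658

Factor: 79507 = 43^3.
φ(79507) = 43^2·(43−1) = 77658.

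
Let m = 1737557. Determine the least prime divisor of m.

1737557 is odd.
Digit sum 35, not divisible by 3.
Ends in 7: not divisible by 5.
7: 1737557 = 7·248222 + 3
11: 1737557 = 11·157959 + 8
13: 1737557 = 13·133658 + 3
17: 1737557 = 17·102209 + 4
19: 1737557 = 19·91450 + 7
23: 1737557 = 23·75545 + 22
29: 1737557 = 29·59915 + 22
31: 1737557 = 31·56050 + 7
37: 1737557 = 37·46961

37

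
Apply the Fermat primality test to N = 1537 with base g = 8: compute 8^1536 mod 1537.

8^1 ≡ 8 (mod 1537)
8^2 ≡ 8^2 = 64 ≡ 64 (mod 1537)
8^4 ≡ 64^2 = 4096 ≡ 1022 (mod 1537)
8^8 ≡ 1022^2 = 1044484 ≡ 861 (mod 1537)
8^16 ≡ 861^2 = 741321 ≡ 487 (mod 1537)
8^32 ≡ 487^2 = 237169 ≡ 471 (mod 1537)
8^64 ≡ 471^2 = 221841 ≡ 513 (mod 1537)
8^128 ≡ 513^2 = 263169 ≡ 342 (mod 1537)
8^256 ≡ 342^2 = 116964 ≡ 152 (mod 1537)
8^512 ≡ 152^2 = 23104 ≡ 49 (mod 1537)
8^1024 ≡ 49^2 = 2401 ≡ 864 (mod 1537)
1536 = 1024 + 512 in binary powers of 2.
So 8^1536 ≡ 864 · 49 ≡ 837 (mod 1537).
Since 837 ≠ 1, base 8 is a Fermat witness: 1537 is composite.

837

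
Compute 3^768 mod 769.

3^1 ≡ 3 (mod 769)
3^2 ≡ 3^2 = 9 ≡ 9 (mod 769)
3^4 ≡ 9^2 = 81 ≡ 81 (mod 769)
3^8 ≡ 81^2 = 6561 ≡ 409 (mod 769)
3^16 ≡ 409^2 = 167281 ≡ 408 (mod 769)
3^32 ≡ 408^2 = 166464 ≡ 360 (mod 769)
3^64 ≡ 360^2 = 129600 ≡ 408 (mod 769)
3^128 ≡ 408^2 = 166464 ≡ 360 (mod 769)
3^256 ≡ 360^2 = 129600 ≡ 408 (mod 769)
3^512 ≡ 408^2 = 166464 ≡ 360 (mod 769)
768 = 512 + 256 in binary powers of 2.
So 3^768 ≡ 360 · 408 ≡ 1 (mod 769).
Since the result is 1, base 3 gives no evidence that 769 is composite.

1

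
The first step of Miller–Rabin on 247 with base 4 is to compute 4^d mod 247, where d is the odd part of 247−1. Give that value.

220

247 − 1 = 246 = 2^1 · 123, so d = 123.
4^1 ≡ 4 (mod 247)
4^2 ≡ 4^2 = 16 ≡ 16 (mod 247)
4^4 ≡ 16^2 = 256 ≡ 9 (mod 247)
4^8 ≡ 9^2 = 81 ≡ 81 (mod 247)
4^16 ≡ 81^2 = 6561 ≡ 139 (mod 247)
4^32 ≡ 139^2 = 19321 ≡ 55 (mod 247)
4^64 ≡ 55^2 = 3025 ≡ 61 (mod 247)
123 = 64 + 32 + 16 + 8 + 2 + 1 in binary powers of 2.
So 4^123 ≡ 61 · 55 · 139 · 81 · 16 · 4 ≡ 220 (mod 247).
Squaring chain: 220; never reaches −1, so base 4 is a Miller–Rabin witness that 247 is composite.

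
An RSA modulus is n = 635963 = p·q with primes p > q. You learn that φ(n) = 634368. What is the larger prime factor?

φ(n) = (p−1)(q−1) = n − (p+q) + 1, so p + q = 635963 − 634368 + 1 = 1596.
p and q are the roots of t² − 1596t + 635963 = 0.
Discriminant: 1596² − 4·635963 = 2547216 − 2543852 = 3364; √3364 = 58.
q = (1596 − 58)/2 = 769, p = (1596 + 58)/2 = 827.
Check: 769 · 827 = 635963.

827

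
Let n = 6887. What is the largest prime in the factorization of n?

6887 = 71 · 97
97 is prime.
So 6887 = 71 · 97; the largest prime factor is 97.

97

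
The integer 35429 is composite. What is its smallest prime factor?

35429 is odd.
Digit sum 23, not divisible by 3.
Ends in 9: not divisible by 5.
7: 35429 = 7·5061 + 2
11: 35429 = 11·3220 + 9
13: 35429 = 13·2725 + 4
17: 35429 = 17·2084 + 1
19: 35429 = 19·1864 + 13
23: 35429 = 23·1540 + 9
29: 35429 = 29·1221 + 20
31: 35429 = 31·1142 + 27
37: 35429 = 37·957 + 20
41: 35429 = 41·864 + 5
43: 35429 = 43·823 + 40
47: 35429 = 47·753 + 38
53: 35429 = 53·668 + 25
59: 35429 = 59·600 + 29
61: 35429 = 61·580 + 49
67: 35429 = 67·528 + 53
71: 35429 = 71·499

71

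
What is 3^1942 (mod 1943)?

3^1 ≡ 3 (mod 1943)
3^2 ≡ 3^2 = 9 ≡ 9 (mod 1943)
3^4 ≡ 9^2 = 81 ≡ 81 (mod 1943)
3^8 ≡ 81^2 = 6561 ≡ 732 (mod 1943)
3^16 ≡ 732^2 = 535824 ≡ 1499 (mod 1943)
3^32 ≡ 1499^2 = 2247001 ≡ 893 (mod 1943)
3^64 ≡ 893^2 = 797449 ≡ 819 (mod 1943)
3^128 ≡ 819^2 = 670761 ≡ 426 (mod 1943)
3^256 ≡ 426^2 = 181476 ≡ 777 (mod 1943)
3^512 ≡ 777^2 = 603729 ≡ 1399 (mod 1943)
3^1024 ≡ 1399^2 = 1957201 ≡ 600 (mod 1943)
1942 = 1024 + 512 + 256 + 128 + 16 + 4 + 2 in binary powers of 2.
So 3^1942 ≡ 600 · 1399 · 777 · 426 · 1499 · 81 · 9 ≡ 1600 (mod 1943).
Since 1600 ≠ 1, base 3 is a Fermat witness: 1943 is composite.

1600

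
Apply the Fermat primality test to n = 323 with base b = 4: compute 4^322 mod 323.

4^1 ≡ 4 (mod 323)
4^2 ≡ 4^2 = 16 ≡ 16 (mod 323)
4^4 ≡ 16^2 = 256 ≡ 256 (mod 323)
4^8 ≡ 256^2 = 65536 ≡ 290 (mod 323)
4^16 ≡ 290^2 = 84100 ≡ 120 (mod 323)
4^32 ≡ 120^2 = 14400 ≡ 188 (mod 323)
4^64 ≡ 188^2 = 35344 ≡ 137 (mod 323)
4^128 ≡ 137^2 = 18769 ≡ 35 (mod 323)
4^256 ≡ 35^2 = 1225 ≡ 256 (mod 323)
322 = 256 + 64 + 2 in binary powers of 2.
So 4^322 ≡ 256 · 137 · 16 ≡ 101 (mod 323).
Since 101 ≠ 1, base 4 is a Fermat witness: 323 is composite.

101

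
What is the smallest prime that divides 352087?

352087 is odd.
Digit sum 25, not divisible by 3.
Ends in 7: not divisible by 5.
7: 352087 = 7·50298 + 1
11: 352087 = 11·32007 + 10
13: 352087 = 13·27083 + 8
17: 352087 = 17·20711

17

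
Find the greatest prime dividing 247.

19

247 = 13 · 19
19 is prime.
So 247 = 13 · 19; the largest prime factor is 19.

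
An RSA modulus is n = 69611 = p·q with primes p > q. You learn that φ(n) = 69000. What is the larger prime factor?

461

φ(n) = (p−1)(q−1) = n − (p+q) + 1, so p + q = 69611 − 69000 + 1 = 612.
p and q are the roots of t² − 612t + 69611 = 0.
Discriminant: 612² − 4·69611 = 374544 − 278444 = 96100; √96100 = 310.
q = (612 − 310)/2 = 151, p = (612 + 310)/2 = 461.
Check: 151 · 461 = 69611.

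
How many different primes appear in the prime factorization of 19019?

4

19019 = 7 · 2717
2717 = 11 · 247
247 = 13 · 19
19019 = 7 · 11 · 13 · 19, which has 4 distinct prime factors.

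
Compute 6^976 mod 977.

6^1 ≡ 6 (mod 977)
6^2 ≡ 6^2 = 36 ≡ 36 (mod 977)
6^4 ≡ 36^2 = 1296 ≡ 319 (mod 977)
6^8 ≡ 319^2 = 101761 ≡ 153 (mod 977)
6^16 ≡ 153^2 = 23409 ≡ 938 (mod 977)
6^32 ≡ 938^2 = 879844 ≡ 544 (mod 977)
6^64 ≡ 544^2 = 295936 ≡ 882 (mod 977)
6^128 ≡ 882^2 = 777924 ≡ 232 (mod 977)
6^256 ≡ 232^2 = 53824 ≡ 89 (mod 977)
6^512 ≡ 89^2 = 7921 ≡ 105 (mod 977)
976 = 512 + 256 + 128 + 64 + 16 in binary powers of 2.
So 6^976 ≡ 105 · 89 · 232 · 882 · 938 ≡ 1 (mod 977).
Since the result is 1, base 6 gives no evidence that 977 is composite.

1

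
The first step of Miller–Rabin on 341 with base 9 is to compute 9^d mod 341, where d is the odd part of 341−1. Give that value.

341 − 1 = 340 = 2^2 · 85, so d = 85.
9^1 ≡ 9 (mod 341)
9^2 ≡ 9^2 = 81 ≡ 81 (mod 341)
9^4 ≡ 81^2 = 6561 ≡ 82 (mod 341)
9^8 ≡ 82^2 = 6724 ≡ 245 (mod 341)
9^16 ≡ 245^2 = 60025 ≡ 9 (mod 341)
9^32 ≡ 9^2 = 81 ≡ 81 (mod 341)
9^64 ≡ 81^2 = 6561 ≡ 82 (mod 341)
85 = 64 + 16 + 4 + 1 in binary powers of 2.
So 9^85 ≡ 82 · 9 · 82 · 9 ≡ 67 (mod 341).
Squaring chain: 67 → 56; never reaches −1, so base 9 is a Miller–Rabin witness that 341 is composite.

67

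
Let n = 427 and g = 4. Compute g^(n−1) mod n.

253

4^1 ≡ 4 (mod 427)
4^2 ≡ 4^2 = 16 ≡ 16 (mod 427)
4^4 ≡ 16^2 = 256 ≡ 256 (mod 427)
4^8 ≡ 256^2 = 65536 ≡ 205 (mod 427)
4^16 ≡ 205^2 = 42025 ≡ 179 (mod 427)
4^32 ≡ 179^2 = 32041 ≡ 16 (mod 427)
4^64 ≡ 16^2 = 256 ≡ 256 (mod 427)
4^128 ≡ 256^2 = 65536 ≡ 205 (mod 427)
4^256 ≡ 205^2 = 42025 ≡ 179 (mod 427)
426 = 256 + 128 + 32 + 8 + 2 in binary powers of 2.
So 4^426 ≡ 179 · 205 · 16 · 205 · 16 ≡ 253 (mod 427).
Since 253 ≠ 1, base 4 is a Fermat witness: 427 is composite.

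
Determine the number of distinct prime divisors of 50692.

4

50692 = 2^2 · 12673
12673 = 19 · 667
667 = 23 · 29
50692 = 2^2 · 19 · 23 · 29, which has 4 distinct prime factors.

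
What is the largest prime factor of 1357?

59

1357 = 23 · 59
59 is prime.
So 1357 = 23 · 59; the largest prime factor is 59.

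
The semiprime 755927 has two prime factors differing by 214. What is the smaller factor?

Since p = q + 214, we have 755927 = q(q + 214), so q² + 214q − 755927 = 0.
Discriminant: 214² + 4·755927 = 45796 + 3023708 = 3069504; √3069504 = 1752.
q = (−214 + 1752)/2 = 769, and p = q + 214 = 983.
Check: 769 · 983 = 755927.

769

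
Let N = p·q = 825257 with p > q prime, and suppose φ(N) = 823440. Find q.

φ(n) = (p−1)(q−1) = n − (p+q) + 1, so p + q = 825257 − 823440 + 1 = 1818.
p and q are the roots of t² − 1818t + 825257 = 0.
Discriminant: 1818² − 4·825257 = 3305124 − 3301028 = 4096; √4096 = 64.
q = (1818 − 64)/2 = 877, p = (1818 + 64)/2 = 941.
Check: 877 · 941 = 825257.

877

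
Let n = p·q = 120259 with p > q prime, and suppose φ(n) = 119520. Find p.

499

φ(n) = (p−1)(q−1) = n − (p+q) + 1, so p + q = 120259 − 119520 + 1 = 740.
p and q are the roots of t² − 740t + 120259 = 0.
Discriminant: 740² − 4·120259 = 547600 − 481036 = 66564; √66564 = 258.
q = (740 − 258)/2 = 241, p = (740 + 258)/2 = 499.
Check: 241 · 499 = 120259.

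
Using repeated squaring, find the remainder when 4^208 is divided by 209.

4^1 ≡ 4 (mod 209)
4^2 ≡ 4^2 = 16 ≡ 16 (mod 209)
4^4 ≡ 16^2 = 256 ≡ 47 (mod 209)
4^8 ≡ 47^2 = 2209 ≡ 119 (mod 209)
4^16 ≡ 119^2 = 14161 ≡ 158 (mod 209)
4^32 ≡ 158^2 = 24964 ≡ 93 (mod 209)
4^64 ≡ 93^2 = 8649 ≡ 80 (mod 209)
4^128 ≡ 80^2 = 6400 ≡ 130 (mod 209)
208 = 128 + 64 + 16 in binary powers of 2.
So 4^208 ≡ 130 · 80 · 158 ≡ 42 (mod 209).
Since 42 ≠ 1, base 4 is a Fermat witness: 209 is composite.

42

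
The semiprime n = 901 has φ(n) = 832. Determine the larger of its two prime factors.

φ(n) = (p−1)(q−1) = n − (p+q) + 1, so p + q = 901 − 832 + 1 = 70.
p and q are the roots of t² − 70t + 901 = 0.
Discriminant: 70² − 4·901 = 4900 − 3604 = 1296; √1296 = 36.
q = (70 − 36)/2 = 17, p = (70 + 36)/2 = 53.
Check: 17 · 53 = 901.

53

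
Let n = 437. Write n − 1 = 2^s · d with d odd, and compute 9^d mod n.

294

437 − 1 = 436 = 2^2 · 109, so d = 109.
9^1 ≡ 9 (mod 437)
9^2 ≡ 9^2 = 81 ≡ 81 (mod 437)
9^4 ≡ 81^2 = 6561 ≡ 6 (mod 437)
9^8 ≡ 6^2 = 36 ≡ 36 (mod 437)
9^16 ≡ 36^2 = 1296 ≡ 422 (mod 437)
9^32 ≡ 422^2 = 178084 ≡ 225 (mod 437)
9^64 ≡ 225^2 = 50625 ≡ 370 (mod 437)
109 = 64 + 32 + 8 + 4 + 1 in binary powers of 2.
So 9^109 ≡ 370 · 225 · 36 · 6 · 9 ≡ 294 (mod 437).
Squaring chain: 294 → 347; never reaches −1, so base 9 is a Miller–Rabin witness that 437 is composite.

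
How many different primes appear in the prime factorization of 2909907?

2909907 = 3^2 · 323323
323323 = 7 · 46189
46189 = 11 · 4199
4199 = 13 · 323
323 = 17 · 19
2909907 = 3^2 · 7 · 11 · 13 · 17 · 19, which has 6 distinct prime factors.

6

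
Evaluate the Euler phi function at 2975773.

2912304

Factor: 2975773 = 103 · 167 · 173.
φ(2975773) = (103−1) · (167−1) · (173−1) = 102 · 166 · 172 = 2912304.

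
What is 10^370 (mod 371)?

102

10^1 ≡ 10 (mod 371)
10^2 ≡ 10^2 = 100 ≡ 100 (mod 371)
10^4 ≡ 100^2 = 10000 ≡ 354 (mod 371)
10^8 ≡ 354^2 = 125316 ≡ 289 (mod 371)
10^16 ≡ 289^2 = 83521 ≡ 46 (mod 371)
10^32 ≡ 46^2 = 2116 ≡ 261 (mod 371)
10^64 ≡ 261^2 = 68121 ≡ 228 (mod 371)
10^128 ≡ 228^2 = 51984 ≡ 44 (mod 371)
10^256 ≡ 44^2 = 1936 ≡ 81 (mod 371)
370 = 256 + 64 + 32 + 16 + 2 in binary powers of 2.
So 10^370 ≡ 81 · 228 · 261 · 46 · 100 ≡ 102 (mod 371).
Since 102 ≠ 1, base 10 is a Fermat witness: 371 is composite.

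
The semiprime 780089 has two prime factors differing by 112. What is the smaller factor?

829

Since p = q + 112, we have 780089 = q(q + 112), so q² + 112q − 780089 = 0.
Discriminant: 112² + 4·780089 = 12544 + 3120356 = 3132900; √3132900 = 1770.
q = (−112 + 1770)/2 = 829, and p = q + 112 = 941.
Check: 829 · 941 = 780089.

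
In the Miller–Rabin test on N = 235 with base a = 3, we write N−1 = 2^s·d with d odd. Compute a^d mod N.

235 − 1 = 234 = 2^1 · 117, so d = 117.
3^1 ≡ 3 (mod 235)
3^2 ≡ 3^2 = 9 ≡ 9 (mod 235)
3^4 ≡ 9^2 = 81 ≡ 81 (mod 235)
3^8 ≡ 81^2 = 6561 ≡ 216 (mod 235)
3^16 ≡ 216^2 = 46656 ≡ 126 (mod 235)
3^32 ≡ 126^2 = 15876 ≡ 131 (mod 235)
3^64 ≡ 131^2 = 17161 ≡ 6 (mod 235)
117 = 64 + 32 + 16 + 4 + 1 in binary powers of 2.
So 3^117 ≡ 6 · 131 · 126 · 81 · 3 ≡ 103 (mod 235).
Squaring chain: 103; never reaches −1, so base 3 is a Miller–Rabin witness that 235 is composite.

103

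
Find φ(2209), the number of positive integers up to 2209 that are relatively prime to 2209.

2162

Factor: 2209 = 47^2.
φ(2209) = 47^1·(47−1) = 2162.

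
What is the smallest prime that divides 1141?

1141 is odd.
Digit sum 7, not divisible by 3.
Ends in 1: not divisible by 5.
7: 1141 = 7·163

7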